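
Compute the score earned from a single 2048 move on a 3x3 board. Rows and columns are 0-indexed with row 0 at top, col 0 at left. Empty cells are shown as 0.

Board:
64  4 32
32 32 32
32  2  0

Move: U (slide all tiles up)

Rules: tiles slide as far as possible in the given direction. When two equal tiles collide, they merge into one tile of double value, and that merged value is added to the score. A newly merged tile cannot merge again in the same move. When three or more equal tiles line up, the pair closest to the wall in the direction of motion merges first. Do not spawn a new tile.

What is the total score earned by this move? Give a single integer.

Slide up:
col 0: [64, 32, 32] -> [64, 64, 0]  score +64 (running 64)
col 1: [4, 32, 2] -> [4, 32, 2]  score +0 (running 64)
col 2: [32, 32, 0] -> [64, 0, 0]  score +64 (running 128)
Board after move:
64  4 64
64 32  0
 0  2  0

Answer: 128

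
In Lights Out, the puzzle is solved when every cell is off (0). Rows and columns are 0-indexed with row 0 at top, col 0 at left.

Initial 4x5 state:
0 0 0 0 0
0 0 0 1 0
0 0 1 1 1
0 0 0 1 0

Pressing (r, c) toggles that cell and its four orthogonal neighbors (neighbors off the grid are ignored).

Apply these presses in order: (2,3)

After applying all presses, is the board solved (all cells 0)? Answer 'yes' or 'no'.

Answer: yes

Derivation:
After press 1 at (2,3):
0 0 0 0 0
0 0 0 0 0
0 0 0 0 0
0 0 0 0 0

Lights still on: 0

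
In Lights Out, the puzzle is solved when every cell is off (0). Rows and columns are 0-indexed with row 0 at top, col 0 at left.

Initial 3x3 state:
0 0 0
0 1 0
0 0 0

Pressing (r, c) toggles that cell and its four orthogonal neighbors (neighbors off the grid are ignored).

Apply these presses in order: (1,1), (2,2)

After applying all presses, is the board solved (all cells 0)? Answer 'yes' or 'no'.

After press 1 at (1,1):
0 1 0
1 0 1
0 1 0

After press 2 at (2,2):
0 1 0
1 0 0
0 0 1

Lights still on: 3

Answer: no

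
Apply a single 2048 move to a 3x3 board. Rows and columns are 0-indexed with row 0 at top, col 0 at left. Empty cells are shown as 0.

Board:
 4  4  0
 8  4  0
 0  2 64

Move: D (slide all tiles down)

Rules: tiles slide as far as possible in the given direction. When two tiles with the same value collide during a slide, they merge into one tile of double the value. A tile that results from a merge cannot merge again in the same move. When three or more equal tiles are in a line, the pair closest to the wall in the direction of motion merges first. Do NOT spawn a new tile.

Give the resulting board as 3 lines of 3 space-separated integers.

Answer:  0  0  0
 4  8  0
 8  2 64

Derivation:
Slide down:
col 0: [4, 8, 0] -> [0, 4, 8]
col 1: [4, 4, 2] -> [0, 8, 2]
col 2: [0, 0, 64] -> [0, 0, 64]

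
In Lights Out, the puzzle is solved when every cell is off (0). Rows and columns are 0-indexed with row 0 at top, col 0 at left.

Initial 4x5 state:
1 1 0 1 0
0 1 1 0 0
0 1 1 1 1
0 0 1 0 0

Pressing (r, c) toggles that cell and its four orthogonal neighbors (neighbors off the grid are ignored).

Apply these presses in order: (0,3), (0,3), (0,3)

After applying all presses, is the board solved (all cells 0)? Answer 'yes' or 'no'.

After press 1 at (0,3):
1 1 1 0 1
0 1 1 1 0
0 1 1 1 1
0 0 1 0 0

After press 2 at (0,3):
1 1 0 1 0
0 1 1 0 0
0 1 1 1 1
0 0 1 0 0

After press 3 at (0,3):
1 1 1 0 1
0 1 1 1 0
0 1 1 1 1
0 0 1 0 0

Lights still on: 12

Answer: no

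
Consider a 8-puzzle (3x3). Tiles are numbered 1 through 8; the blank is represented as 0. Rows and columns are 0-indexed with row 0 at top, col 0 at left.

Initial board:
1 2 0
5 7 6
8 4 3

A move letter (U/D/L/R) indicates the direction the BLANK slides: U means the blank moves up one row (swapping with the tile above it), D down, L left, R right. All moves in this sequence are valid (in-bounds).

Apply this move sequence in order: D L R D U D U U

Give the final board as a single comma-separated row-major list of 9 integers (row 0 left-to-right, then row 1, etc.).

After move 1 (D):
1 2 6
5 7 0
8 4 3

After move 2 (L):
1 2 6
5 0 7
8 4 3

After move 3 (R):
1 2 6
5 7 0
8 4 3

After move 4 (D):
1 2 6
5 7 3
8 4 0

After move 5 (U):
1 2 6
5 7 0
8 4 3

After move 6 (D):
1 2 6
5 7 3
8 4 0

After move 7 (U):
1 2 6
5 7 0
8 4 3

After move 8 (U):
1 2 0
5 7 6
8 4 3

Answer: 1, 2, 0, 5, 7, 6, 8, 4, 3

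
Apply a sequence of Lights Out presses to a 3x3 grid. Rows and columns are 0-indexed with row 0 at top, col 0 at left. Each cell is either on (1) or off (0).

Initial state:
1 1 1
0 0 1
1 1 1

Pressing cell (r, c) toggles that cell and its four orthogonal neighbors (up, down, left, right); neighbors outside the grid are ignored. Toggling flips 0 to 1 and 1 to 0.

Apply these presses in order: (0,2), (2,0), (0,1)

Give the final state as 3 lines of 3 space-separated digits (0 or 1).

Answer: 0 1 1
1 1 0
0 0 1

Derivation:
After press 1 at (0,2):
1 0 0
0 0 0
1 1 1

After press 2 at (2,0):
1 0 0
1 0 0
0 0 1

After press 3 at (0,1):
0 1 1
1 1 0
0 0 1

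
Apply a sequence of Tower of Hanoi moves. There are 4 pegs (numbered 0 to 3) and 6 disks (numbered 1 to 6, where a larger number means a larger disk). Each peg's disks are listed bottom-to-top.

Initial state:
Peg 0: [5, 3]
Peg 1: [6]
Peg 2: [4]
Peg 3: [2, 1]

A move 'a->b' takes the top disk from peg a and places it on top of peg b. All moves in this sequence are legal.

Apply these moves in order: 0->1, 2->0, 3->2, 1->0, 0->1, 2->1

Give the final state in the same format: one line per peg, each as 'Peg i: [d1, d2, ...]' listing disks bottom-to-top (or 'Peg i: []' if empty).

Answer: Peg 0: [5, 4]
Peg 1: [6, 3, 1]
Peg 2: []
Peg 3: [2]

Derivation:
After move 1 (0->1):
Peg 0: [5]
Peg 1: [6, 3]
Peg 2: [4]
Peg 3: [2, 1]

After move 2 (2->0):
Peg 0: [5, 4]
Peg 1: [6, 3]
Peg 2: []
Peg 3: [2, 1]

After move 3 (3->2):
Peg 0: [5, 4]
Peg 1: [6, 3]
Peg 2: [1]
Peg 3: [2]

After move 4 (1->0):
Peg 0: [5, 4, 3]
Peg 1: [6]
Peg 2: [1]
Peg 3: [2]

After move 5 (0->1):
Peg 0: [5, 4]
Peg 1: [6, 3]
Peg 2: [1]
Peg 3: [2]

After move 6 (2->1):
Peg 0: [5, 4]
Peg 1: [6, 3, 1]
Peg 2: []
Peg 3: [2]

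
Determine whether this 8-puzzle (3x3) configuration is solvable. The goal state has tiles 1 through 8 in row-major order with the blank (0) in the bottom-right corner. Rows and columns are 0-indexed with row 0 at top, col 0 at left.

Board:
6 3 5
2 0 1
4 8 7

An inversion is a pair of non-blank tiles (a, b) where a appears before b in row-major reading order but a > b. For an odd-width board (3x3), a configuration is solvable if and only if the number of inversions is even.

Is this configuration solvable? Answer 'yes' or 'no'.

Inversions (pairs i<j in row-major order where tile[i] > tile[j] > 0): 12
12 is even, so the puzzle is solvable.

Answer: yes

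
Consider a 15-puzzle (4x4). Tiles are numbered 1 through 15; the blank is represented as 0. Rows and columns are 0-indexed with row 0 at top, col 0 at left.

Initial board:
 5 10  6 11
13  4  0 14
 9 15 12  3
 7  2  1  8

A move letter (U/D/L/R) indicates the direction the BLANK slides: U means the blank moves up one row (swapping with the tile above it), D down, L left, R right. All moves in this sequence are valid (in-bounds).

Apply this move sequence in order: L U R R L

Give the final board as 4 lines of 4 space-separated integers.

Answer:  5  6  0 11
13 10  4 14
 9 15 12  3
 7  2  1  8

Derivation:
After move 1 (L):
 5 10  6 11
13  0  4 14
 9 15 12  3
 7  2  1  8

After move 2 (U):
 5  0  6 11
13 10  4 14
 9 15 12  3
 7  2  1  8

After move 3 (R):
 5  6  0 11
13 10  4 14
 9 15 12  3
 7  2  1  8

After move 4 (R):
 5  6 11  0
13 10  4 14
 9 15 12  3
 7  2  1  8

After move 5 (L):
 5  6  0 11
13 10  4 14
 9 15 12  3
 7  2  1  8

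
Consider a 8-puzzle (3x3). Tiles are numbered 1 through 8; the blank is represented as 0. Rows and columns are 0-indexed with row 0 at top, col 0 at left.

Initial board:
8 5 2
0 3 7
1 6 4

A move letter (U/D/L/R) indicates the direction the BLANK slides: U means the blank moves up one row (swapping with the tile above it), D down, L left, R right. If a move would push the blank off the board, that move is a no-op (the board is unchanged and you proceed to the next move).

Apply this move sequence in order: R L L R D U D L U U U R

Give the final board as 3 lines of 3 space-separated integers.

After move 1 (R):
8 5 2
3 0 7
1 6 4

After move 2 (L):
8 5 2
0 3 7
1 6 4

After move 3 (L):
8 5 2
0 3 7
1 6 4

After move 4 (R):
8 5 2
3 0 7
1 6 4

After move 5 (D):
8 5 2
3 6 7
1 0 4

After move 6 (U):
8 5 2
3 0 7
1 6 4

After move 7 (D):
8 5 2
3 6 7
1 0 4

After move 8 (L):
8 5 2
3 6 7
0 1 4

After move 9 (U):
8 5 2
0 6 7
3 1 4

After move 10 (U):
0 5 2
8 6 7
3 1 4

After move 11 (U):
0 5 2
8 6 7
3 1 4

After move 12 (R):
5 0 2
8 6 7
3 1 4

Answer: 5 0 2
8 6 7
3 1 4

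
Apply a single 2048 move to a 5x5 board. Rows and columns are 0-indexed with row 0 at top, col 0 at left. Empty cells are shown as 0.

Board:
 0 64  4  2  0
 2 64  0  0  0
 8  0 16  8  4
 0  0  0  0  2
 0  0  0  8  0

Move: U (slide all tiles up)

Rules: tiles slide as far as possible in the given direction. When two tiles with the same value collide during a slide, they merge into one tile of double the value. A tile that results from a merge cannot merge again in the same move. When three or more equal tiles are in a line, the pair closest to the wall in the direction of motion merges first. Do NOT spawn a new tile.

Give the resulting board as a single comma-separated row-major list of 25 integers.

Slide up:
col 0: [0, 2, 8, 0, 0] -> [2, 8, 0, 0, 0]
col 1: [64, 64, 0, 0, 0] -> [128, 0, 0, 0, 0]
col 2: [4, 0, 16, 0, 0] -> [4, 16, 0, 0, 0]
col 3: [2, 0, 8, 0, 8] -> [2, 16, 0, 0, 0]
col 4: [0, 0, 4, 2, 0] -> [4, 2, 0, 0, 0]

Answer: 2, 128, 4, 2, 4, 8, 0, 16, 16, 2, 0, 0, 0, 0, 0, 0, 0, 0, 0, 0, 0, 0, 0, 0, 0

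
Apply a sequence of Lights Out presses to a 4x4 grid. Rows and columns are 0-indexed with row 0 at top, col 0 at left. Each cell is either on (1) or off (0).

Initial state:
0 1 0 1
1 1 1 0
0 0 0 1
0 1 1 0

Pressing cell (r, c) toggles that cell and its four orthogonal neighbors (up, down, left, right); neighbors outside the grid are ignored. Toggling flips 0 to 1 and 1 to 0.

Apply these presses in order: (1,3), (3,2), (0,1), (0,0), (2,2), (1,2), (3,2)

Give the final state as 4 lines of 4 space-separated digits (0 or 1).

Answer: 0 1 0 0
0 1 0 0
0 1 0 1
0 1 0 0

Derivation:
After press 1 at (1,3):
0 1 0 0
1 1 0 1
0 0 0 0
0 1 1 0

After press 2 at (3,2):
0 1 0 0
1 1 0 1
0 0 1 0
0 0 0 1

After press 3 at (0,1):
1 0 1 0
1 0 0 1
0 0 1 0
0 0 0 1

After press 4 at (0,0):
0 1 1 0
0 0 0 1
0 0 1 0
0 0 0 1

After press 5 at (2,2):
0 1 1 0
0 0 1 1
0 1 0 1
0 0 1 1

After press 6 at (1,2):
0 1 0 0
0 1 0 0
0 1 1 1
0 0 1 1

After press 7 at (3,2):
0 1 0 0
0 1 0 0
0 1 0 1
0 1 0 0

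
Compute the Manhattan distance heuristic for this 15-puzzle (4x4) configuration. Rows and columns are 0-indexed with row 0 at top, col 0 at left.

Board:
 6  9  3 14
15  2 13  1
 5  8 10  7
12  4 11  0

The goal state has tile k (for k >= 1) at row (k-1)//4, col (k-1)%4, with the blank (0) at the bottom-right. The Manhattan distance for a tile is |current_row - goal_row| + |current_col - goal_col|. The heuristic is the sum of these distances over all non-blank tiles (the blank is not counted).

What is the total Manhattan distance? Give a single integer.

Answer: 40

Derivation:
Tile 6: (0,0)->(1,1) = 2
Tile 9: (0,1)->(2,0) = 3
Tile 3: (0,2)->(0,2) = 0
Tile 14: (0,3)->(3,1) = 5
Tile 15: (1,0)->(3,2) = 4
Tile 2: (1,1)->(0,1) = 1
Tile 13: (1,2)->(3,0) = 4
Tile 1: (1,3)->(0,0) = 4
Tile 5: (2,0)->(1,0) = 1
Tile 8: (2,1)->(1,3) = 3
Tile 10: (2,2)->(2,1) = 1
Tile 7: (2,3)->(1,2) = 2
Tile 12: (3,0)->(2,3) = 4
Tile 4: (3,1)->(0,3) = 5
Tile 11: (3,2)->(2,2) = 1
Sum: 2 + 3 + 0 + 5 + 4 + 1 + 4 + 4 + 1 + 3 + 1 + 2 + 4 + 5 + 1 = 40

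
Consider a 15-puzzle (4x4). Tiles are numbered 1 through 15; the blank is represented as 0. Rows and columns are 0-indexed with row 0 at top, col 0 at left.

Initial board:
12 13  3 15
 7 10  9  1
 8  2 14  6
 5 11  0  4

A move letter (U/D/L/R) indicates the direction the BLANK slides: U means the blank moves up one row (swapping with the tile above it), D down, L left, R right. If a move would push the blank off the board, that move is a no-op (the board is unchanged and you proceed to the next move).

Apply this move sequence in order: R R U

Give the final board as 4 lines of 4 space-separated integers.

After move 1 (R):
12 13  3 15
 7 10  9  1
 8  2 14  6
 5 11  4  0

After move 2 (R):
12 13  3 15
 7 10  9  1
 8  2 14  6
 5 11  4  0

After move 3 (U):
12 13  3 15
 7 10  9  1
 8  2 14  0
 5 11  4  6

Answer: 12 13  3 15
 7 10  9  1
 8  2 14  0
 5 11  4  6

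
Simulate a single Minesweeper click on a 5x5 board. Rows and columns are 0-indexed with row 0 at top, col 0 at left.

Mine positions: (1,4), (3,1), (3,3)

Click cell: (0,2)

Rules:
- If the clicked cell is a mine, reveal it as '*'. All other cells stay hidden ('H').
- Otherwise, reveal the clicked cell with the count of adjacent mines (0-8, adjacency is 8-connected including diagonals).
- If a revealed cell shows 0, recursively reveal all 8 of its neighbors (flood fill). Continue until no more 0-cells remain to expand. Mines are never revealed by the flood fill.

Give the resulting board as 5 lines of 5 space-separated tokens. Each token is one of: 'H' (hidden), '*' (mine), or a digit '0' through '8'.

0 0 0 1 H
0 0 0 1 H
1 1 2 2 H
H H H H H
H H H H H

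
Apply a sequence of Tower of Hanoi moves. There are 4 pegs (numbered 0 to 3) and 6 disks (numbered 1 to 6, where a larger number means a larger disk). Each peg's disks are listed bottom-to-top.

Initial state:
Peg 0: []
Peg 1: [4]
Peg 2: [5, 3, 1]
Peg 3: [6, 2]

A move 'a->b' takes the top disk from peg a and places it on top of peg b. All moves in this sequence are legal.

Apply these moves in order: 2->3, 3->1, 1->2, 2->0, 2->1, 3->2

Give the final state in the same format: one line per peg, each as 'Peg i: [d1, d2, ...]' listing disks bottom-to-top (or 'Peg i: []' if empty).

After move 1 (2->3):
Peg 0: []
Peg 1: [4]
Peg 2: [5, 3]
Peg 3: [6, 2, 1]

After move 2 (3->1):
Peg 0: []
Peg 1: [4, 1]
Peg 2: [5, 3]
Peg 3: [6, 2]

After move 3 (1->2):
Peg 0: []
Peg 1: [4]
Peg 2: [5, 3, 1]
Peg 3: [6, 2]

After move 4 (2->0):
Peg 0: [1]
Peg 1: [4]
Peg 2: [5, 3]
Peg 3: [6, 2]

After move 5 (2->1):
Peg 0: [1]
Peg 1: [4, 3]
Peg 2: [5]
Peg 3: [6, 2]

After move 6 (3->2):
Peg 0: [1]
Peg 1: [4, 3]
Peg 2: [5, 2]
Peg 3: [6]

Answer: Peg 0: [1]
Peg 1: [4, 3]
Peg 2: [5, 2]
Peg 3: [6]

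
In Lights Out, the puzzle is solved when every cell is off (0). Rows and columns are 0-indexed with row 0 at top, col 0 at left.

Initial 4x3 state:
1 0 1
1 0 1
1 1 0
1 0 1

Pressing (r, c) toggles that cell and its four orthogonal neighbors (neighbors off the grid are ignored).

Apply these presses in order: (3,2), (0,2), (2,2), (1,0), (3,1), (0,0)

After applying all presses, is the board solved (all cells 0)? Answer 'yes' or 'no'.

After press 1 at (3,2):
1 0 1
1 0 1
1 1 1
1 1 0

After press 2 at (0,2):
1 1 0
1 0 0
1 1 1
1 1 0

After press 3 at (2,2):
1 1 0
1 0 1
1 0 0
1 1 1

After press 4 at (1,0):
0 1 0
0 1 1
0 0 0
1 1 1

After press 5 at (3,1):
0 1 0
0 1 1
0 1 0
0 0 0

After press 6 at (0,0):
1 0 0
1 1 1
0 1 0
0 0 0

Lights still on: 5

Answer: no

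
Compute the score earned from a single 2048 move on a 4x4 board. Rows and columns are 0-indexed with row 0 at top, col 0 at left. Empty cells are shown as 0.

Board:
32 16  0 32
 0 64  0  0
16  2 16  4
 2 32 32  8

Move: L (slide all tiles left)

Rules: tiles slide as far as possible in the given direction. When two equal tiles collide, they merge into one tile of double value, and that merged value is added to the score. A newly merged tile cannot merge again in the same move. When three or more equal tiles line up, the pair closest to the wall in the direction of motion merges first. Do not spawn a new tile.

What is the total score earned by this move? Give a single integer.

Answer: 64

Derivation:
Slide left:
row 0: [32, 16, 0, 32] -> [32, 16, 32, 0]  score +0 (running 0)
row 1: [0, 64, 0, 0] -> [64, 0, 0, 0]  score +0 (running 0)
row 2: [16, 2, 16, 4] -> [16, 2, 16, 4]  score +0 (running 0)
row 3: [2, 32, 32, 8] -> [2, 64, 8, 0]  score +64 (running 64)
Board after move:
32 16 32  0
64  0  0  0
16  2 16  4
 2 64  8  0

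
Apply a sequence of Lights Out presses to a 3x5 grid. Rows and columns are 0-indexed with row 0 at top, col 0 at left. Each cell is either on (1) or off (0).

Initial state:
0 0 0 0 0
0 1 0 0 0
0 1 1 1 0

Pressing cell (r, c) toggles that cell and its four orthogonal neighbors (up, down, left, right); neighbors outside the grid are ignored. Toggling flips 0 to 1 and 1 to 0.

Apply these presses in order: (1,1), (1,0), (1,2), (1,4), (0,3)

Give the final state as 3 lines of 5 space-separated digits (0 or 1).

Answer: 1 1 0 1 0
0 0 0 1 1
1 0 0 1 1

Derivation:
After press 1 at (1,1):
0 1 0 0 0
1 0 1 0 0
0 0 1 1 0

After press 2 at (1,0):
1 1 0 0 0
0 1 1 0 0
1 0 1 1 0

After press 3 at (1,2):
1 1 1 0 0
0 0 0 1 0
1 0 0 1 0

After press 4 at (1,4):
1 1 1 0 1
0 0 0 0 1
1 0 0 1 1

After press 5 at (0,3):
1 1 0 1 0
0 0 0 1 1
1 0 0 1 1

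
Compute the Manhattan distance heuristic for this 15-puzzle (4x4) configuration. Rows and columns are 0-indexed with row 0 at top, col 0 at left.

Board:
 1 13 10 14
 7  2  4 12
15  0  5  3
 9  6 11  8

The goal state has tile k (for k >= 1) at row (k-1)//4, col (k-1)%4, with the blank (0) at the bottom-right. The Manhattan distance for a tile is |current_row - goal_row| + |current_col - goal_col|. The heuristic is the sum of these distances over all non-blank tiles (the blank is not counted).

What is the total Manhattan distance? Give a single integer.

Answer: 33

Derivation:
Tile 1: at (0,0), goal (0,0), distance |0-0|+|0-0| = 0
Tile 13: at (0,1), goal (3,0), distance |0-3|+|1-0| = 4
Tile 10: at (0,2), goal (2,1), distance |0-2|+|2-1| = 3
Tile 14: at (0,3), goal (3,1), distance |0-3|+|3-1| = 5
Tile 7: at (1,0), goal (1,2), distance |1-1|+|0-2| = 2
Tile 2: at (1,1), goal (0,1), distance |1-0|+|1-1| = 1
Tile 4: at (1,2), goal (0,3), distance |1-0|+|2-3| = 2
Tile 12: at (1,3), goal (2,3), distance |1-2|+|3-3| = 1
Tile 15: at (2,0), goal (3,2), distance |2-3|+|0-2| = 3
Tile 5: at (2,2), goal (1,0), distance |2-1|+|2-0| = 3
Tile 3: at (2,3), goal (0,2), distance |2-0|+|3-2| = 3
Tile 9: at (3,0), goal (2,0), distance |3-2|+|0-0| = 1
Tile 6: at (3,1), goal (1,1), distance |3-1|+|1-1| = 2
Tile 11: at (3,2), goal (2,2), distance |3-2|+|2-2| = 1
Tile 8: at (3,3), goal (1,3), distance |3-1|+|3-3| = 2
Sum: 0 + 4 + 3 + 5 + 2 + 1 + 2 + 1 + 3 + 3 + 3 + 1 + 2 + 1 + 2 = 33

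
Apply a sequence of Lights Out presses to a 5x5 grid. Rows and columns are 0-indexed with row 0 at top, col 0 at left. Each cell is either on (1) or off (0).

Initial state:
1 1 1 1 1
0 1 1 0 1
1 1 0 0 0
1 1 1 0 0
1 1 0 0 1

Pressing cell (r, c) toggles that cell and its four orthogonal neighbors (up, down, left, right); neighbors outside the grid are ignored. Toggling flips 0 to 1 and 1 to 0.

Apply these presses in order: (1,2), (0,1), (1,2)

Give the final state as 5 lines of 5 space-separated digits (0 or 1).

Answer: 0 0 0 1 1
0 0 1 0 1
1 1 0 0 0
1 1 1 0 0
1 1 0 0 1

Derivation:
After press 1 at (1,2):
1 1 0 1 1
0 0 0 1 1
1 1 1 0 0
1 1 1 0 0
1 1 0 0 1

After press 2 at (0,1):
0 0 1 1 1
0 1 0 1 1
1 1 1 0 0
1 1 1 0 0
1 1 0 0 1

After press 3 at (1,2):
0 0 0 1 1
0 0 1 0 1
1 1 0 0 0
1 1 1 0 0
1 1 0 0 1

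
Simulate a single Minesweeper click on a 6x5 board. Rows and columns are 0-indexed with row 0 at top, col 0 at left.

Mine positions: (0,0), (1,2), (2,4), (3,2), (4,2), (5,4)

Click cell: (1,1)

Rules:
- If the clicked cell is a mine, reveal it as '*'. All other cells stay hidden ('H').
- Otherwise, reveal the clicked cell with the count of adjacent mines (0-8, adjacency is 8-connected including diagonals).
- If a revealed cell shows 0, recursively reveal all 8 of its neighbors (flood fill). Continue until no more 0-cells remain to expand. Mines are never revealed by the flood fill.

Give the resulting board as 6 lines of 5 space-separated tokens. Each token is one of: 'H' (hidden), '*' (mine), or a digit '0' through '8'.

H H H H H
H 2 H H H
H H H H H
H H H H H
H H H H H
H H H H H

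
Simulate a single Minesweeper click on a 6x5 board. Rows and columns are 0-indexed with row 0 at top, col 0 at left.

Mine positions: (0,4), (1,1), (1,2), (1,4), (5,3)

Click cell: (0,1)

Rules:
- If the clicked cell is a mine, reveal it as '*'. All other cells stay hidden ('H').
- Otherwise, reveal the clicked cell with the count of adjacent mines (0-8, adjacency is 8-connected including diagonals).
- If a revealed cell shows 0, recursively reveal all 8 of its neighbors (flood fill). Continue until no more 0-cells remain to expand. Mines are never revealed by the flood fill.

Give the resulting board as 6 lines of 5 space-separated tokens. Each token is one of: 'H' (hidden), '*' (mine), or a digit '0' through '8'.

H 2 H H H
H H H H H
H H H H H
H H H H H
H H H H H
H H H H H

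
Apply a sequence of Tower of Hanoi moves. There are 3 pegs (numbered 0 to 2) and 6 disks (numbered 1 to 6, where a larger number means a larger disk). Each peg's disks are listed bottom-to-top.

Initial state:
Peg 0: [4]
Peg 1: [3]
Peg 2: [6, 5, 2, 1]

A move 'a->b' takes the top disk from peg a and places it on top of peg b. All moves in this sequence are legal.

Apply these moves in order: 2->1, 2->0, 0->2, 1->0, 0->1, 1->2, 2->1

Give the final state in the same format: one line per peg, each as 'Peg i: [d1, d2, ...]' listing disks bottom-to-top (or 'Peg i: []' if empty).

After move 1 (2->1):
Peg 0: [4]
Peg 1: [3, 1]
Peg 2: [6, 5, 2]

After move 2 (2->0):
Peg 0: [4, 2]
Peg 1: [3, 1]
Peg 2: [6, 5]

After move 3 (0->2):
Peg 0: [4]
Peg 1: [3, 1]
Peg 2: [6, 5, 2]

After move 4 (1->0):
Peg 0: [4, 1]
Peg 1: [3]
Peg 2: [6, 5, 2]

After move 5 (0->1):
Peg 0: [4]
Peg 1: [3, 1]
Peg 2: [6, 5, 2]

After move 6 (1->2):
Peg 0: [4]
Peg 1: [3]
Peg 2: [6, 5, 2, 1]

After move 7 (2->1):
Peg 0: [4]
Peg 1: [3, 1]
Peg 2: [6, 5, 2]

Answer: Peg 0: [4]
Peg 1: [3, 1]
Peg 2: [6, 5, 2]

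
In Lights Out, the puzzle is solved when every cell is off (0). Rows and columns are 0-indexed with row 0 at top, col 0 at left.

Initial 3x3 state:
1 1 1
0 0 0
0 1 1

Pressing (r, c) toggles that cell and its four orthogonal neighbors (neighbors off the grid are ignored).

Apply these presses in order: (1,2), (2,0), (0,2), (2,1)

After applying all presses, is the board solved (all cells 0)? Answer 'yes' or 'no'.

After press 1 at (1,2):
1 1 0
0 1 1
0 1 0

After press 2 at (2,0):
1 1 0
1 1 1
1 0 0

After press 3 at (0,2):
1 0 1
1 1 0
1 0 0

After press 4 at (2,1):
1 0 1
1 0 0
0 1 1

Lights still on: 5

Answer: no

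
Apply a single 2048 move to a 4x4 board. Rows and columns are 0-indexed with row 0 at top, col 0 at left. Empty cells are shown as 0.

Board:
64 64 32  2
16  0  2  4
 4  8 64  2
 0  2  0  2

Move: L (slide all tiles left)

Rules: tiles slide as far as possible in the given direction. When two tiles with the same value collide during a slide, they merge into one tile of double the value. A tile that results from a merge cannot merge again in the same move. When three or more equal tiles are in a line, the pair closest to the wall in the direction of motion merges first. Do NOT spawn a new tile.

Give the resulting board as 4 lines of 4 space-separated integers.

Answer: 128  32   2   0
 16   2   4   0
  4   8  64   2
  4   0   0   0

Derivation:
Slide left:
row 0: [64, 64, 32, 2] -> [128, 32, 2, 0]
row 1: [16, 0, 2, 4] -> [16, 2, 4, 0]
row 2: [4, 8, 64, 2] -> [4, 8, 64, 2]
row 3: [0, 2, 0, 2] -> [4, 0, 0, 0]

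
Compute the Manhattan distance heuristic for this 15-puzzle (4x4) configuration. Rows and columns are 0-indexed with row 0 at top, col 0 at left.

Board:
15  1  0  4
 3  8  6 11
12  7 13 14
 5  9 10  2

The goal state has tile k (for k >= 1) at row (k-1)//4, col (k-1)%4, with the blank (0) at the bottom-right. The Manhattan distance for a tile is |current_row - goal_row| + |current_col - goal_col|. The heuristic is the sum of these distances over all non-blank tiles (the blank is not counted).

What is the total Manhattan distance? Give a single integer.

Answer: 36

Derivation:
Tile 15: at (0,0), goal (3,2), distance |0-3|+|0-2| = 5
Tile 1: at (0,1), goal (0,0), distance |0-0|+|1-0| = 1
Tile 4: at (0,3), goal (0,3), distance |0-0|+|3-3| = 0
Tile 3: at (1,0), goal (0,2), distance |1-0|+|0-2| = 3
Tile 8: at (1,1), goal (1,3), distance |1-1|+|1-3| = 2
Tile 6: at (1,2), goal (1,1), distance |1-1|+|2-1| = 1
Tile 11: at (1,3), goal (2,2), distance |1-2|+|3-2| = 2
Tile 12: at (2,0), goal (2,3), distance |2-2|+|0-3| = 3
Tile 7: at (2,1), goal (1,2), distance |2-1|+|1-2| = 2
Tile 13: at (2,2), goal (3,0), distance |2-3|+|2-0| = 3
Tile 14: at (2,3), goal (3,1), distance |2-3|+|3-1| = 3
Tile 5: at (3,0), goal (1,0), distance |3-1|+|0-0| = 2
Tile 9: at (3,1), goal (2,0), distance |3-2|+|1-0| = 2
Tile 10: at (3,2), goal (2,1), distance |3-2|+|2-1| = 2
Tile 2: at (3,3), goal (0,1), distance |3-0|+|3-1| = 5
Sum: 5 + 1 + 0 + 3 + 2 + 1 + 2 + 3 + 2 + 3 + 3 + 2 + 2 + 2 + 5 = 36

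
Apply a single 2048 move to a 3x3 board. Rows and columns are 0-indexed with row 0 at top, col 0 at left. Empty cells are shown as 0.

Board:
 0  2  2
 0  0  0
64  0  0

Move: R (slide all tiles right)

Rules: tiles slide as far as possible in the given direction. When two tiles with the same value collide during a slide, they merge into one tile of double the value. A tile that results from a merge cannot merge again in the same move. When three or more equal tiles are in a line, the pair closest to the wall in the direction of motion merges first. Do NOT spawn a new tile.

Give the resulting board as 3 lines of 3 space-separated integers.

Answer:  0  0  4
 0  0  0
 0  0 64

Derivation:
Slide right:
row 0: [0, 2, 2] -> [0, 0, 4]
row 1: [0, 0, 0] -> [0, 0, 0]
row 2: [64, 0, 0] -> [0, 0, 64]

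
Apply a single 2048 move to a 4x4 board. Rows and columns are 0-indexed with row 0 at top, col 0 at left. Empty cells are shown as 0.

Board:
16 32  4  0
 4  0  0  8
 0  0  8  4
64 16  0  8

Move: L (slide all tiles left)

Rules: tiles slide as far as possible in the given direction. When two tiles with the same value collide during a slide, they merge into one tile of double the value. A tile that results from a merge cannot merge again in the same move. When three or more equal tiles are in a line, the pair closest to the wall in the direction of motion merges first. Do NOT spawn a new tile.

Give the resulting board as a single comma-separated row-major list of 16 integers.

Slide left:
row 0: [16, 32, 4, 0] -> [16, 32, 4, 0]
row 1: [4, 0, 0, 8] -> [4, 8, 0, 0]
row 2: [0, 0, 8, 4] -> [8, 4, 0, 0]
row 3: [64, 16, 0, 8] -> [64, 16, 8, 0]

Answer: 16, 32, 4, 0, 4, 8, 0, 0, 8, 4, 0, 0, 64, 16, 8, 0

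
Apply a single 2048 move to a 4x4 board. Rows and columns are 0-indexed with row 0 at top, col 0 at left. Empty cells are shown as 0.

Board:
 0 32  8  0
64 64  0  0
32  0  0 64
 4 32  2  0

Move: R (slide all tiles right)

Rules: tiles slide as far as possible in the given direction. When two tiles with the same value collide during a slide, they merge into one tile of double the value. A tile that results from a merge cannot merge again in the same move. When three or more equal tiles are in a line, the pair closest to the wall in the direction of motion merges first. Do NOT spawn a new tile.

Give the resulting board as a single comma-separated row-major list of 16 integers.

Answer: 0, 0, 32, 8, 0, 0, 0, 128, 0, 0, 32, 64, 0, 4, 32, 2

Derivation:
Slide right:
row 0: [0, 32, 8, 0] -> [0, 0, 32, 8]
row 1: [64, 64, 0, 0] -> [0, 0, 0, 128]
row 2: [32, 0, 0, 64] -> [0, 0, 32, 64]
row 3: [4, 32, 2, 0] -> [0, 4, 32, 2]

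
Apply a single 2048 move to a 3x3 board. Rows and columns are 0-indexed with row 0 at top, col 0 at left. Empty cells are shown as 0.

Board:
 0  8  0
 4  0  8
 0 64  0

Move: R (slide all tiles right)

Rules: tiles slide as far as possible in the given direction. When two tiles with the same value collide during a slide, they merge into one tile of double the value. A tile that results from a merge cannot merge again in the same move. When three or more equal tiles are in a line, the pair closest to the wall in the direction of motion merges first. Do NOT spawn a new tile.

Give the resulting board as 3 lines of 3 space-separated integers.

Slide right:
row 0: [0, 8, 0] -> [0, 0, 8]
row 1: [4, 0, 8] -> [0, 4, 8]
row 2: [0, 64, 0] -> [0, 0, 64]

Answer:  0  0  8
 0  4  8
 0  0 64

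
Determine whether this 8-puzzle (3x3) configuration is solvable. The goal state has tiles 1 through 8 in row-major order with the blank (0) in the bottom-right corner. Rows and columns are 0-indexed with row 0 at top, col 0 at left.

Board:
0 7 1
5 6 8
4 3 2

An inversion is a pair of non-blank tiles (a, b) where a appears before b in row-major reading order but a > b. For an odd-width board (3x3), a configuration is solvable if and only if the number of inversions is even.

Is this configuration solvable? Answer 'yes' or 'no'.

Inversions (pairs i<j in row-major order where tile[i] > tile[j] > 0): 18
18 is even, so the puzzle is solvable.

Answer: yes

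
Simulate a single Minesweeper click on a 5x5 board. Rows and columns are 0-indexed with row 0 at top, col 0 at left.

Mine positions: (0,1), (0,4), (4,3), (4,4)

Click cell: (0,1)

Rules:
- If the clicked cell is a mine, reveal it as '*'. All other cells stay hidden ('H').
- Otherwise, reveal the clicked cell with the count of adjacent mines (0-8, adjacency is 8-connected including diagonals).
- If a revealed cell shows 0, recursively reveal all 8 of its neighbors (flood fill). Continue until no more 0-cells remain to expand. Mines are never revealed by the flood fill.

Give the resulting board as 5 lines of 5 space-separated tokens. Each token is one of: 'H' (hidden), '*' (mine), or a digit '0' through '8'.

H * H H H
H H H H H
H H H H H
H H H H H
H H H H H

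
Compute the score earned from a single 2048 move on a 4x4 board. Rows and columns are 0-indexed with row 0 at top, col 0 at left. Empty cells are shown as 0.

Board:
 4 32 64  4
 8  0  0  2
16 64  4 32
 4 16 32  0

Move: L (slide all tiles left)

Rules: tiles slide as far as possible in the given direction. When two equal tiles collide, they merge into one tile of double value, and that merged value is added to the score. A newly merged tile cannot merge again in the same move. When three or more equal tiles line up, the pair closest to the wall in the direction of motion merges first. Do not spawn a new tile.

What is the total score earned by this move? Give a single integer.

Answer: 0

Derivation:
Slide left:
row 0: [4, 32, 64, 4] -> [4, 32, 64, 4]  score +0 (running 0)
row 1: [8, 0, 0, 2] -> [8, 2, 0, 0]  score +0 (running 0)
row 2: [16, 64, 4, 32] -> [16, 64, 4, 32]  score +0 (running 0)
row 3: [4, 16, 32, 0] -> [4, 16, 32, 0]  score +0 (running 0)
Board after move:
 4 32 64  4
 8  2  0  0
16 64  4 32
 4 16 32  0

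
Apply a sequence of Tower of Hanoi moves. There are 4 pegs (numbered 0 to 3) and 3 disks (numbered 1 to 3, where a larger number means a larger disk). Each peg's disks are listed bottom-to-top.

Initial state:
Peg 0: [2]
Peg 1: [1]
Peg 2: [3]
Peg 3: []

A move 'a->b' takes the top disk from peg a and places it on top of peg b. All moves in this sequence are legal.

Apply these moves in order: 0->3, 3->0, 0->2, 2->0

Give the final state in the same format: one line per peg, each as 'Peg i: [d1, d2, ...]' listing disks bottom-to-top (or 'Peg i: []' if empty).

After move 1 (0->3):
Peg 0: []
Peg 1: [1]
Peg 2: [3]
Peg 3: [2]

After move 2 (3->0):
Peg 0: [2]
Peg 1: [1]
Peg 2: [3]
Peg 3: []

After move 3 (0->2):
Peg 0: []
Peg 1: [1]
Peg 2: [3, 2]
Peg 3: []

After move 4 (2->0):
Peg 0: [2]
Peg 1: [1]
Peg 2: [3]
Peg 3: []

Answer: Peg 0: [2]
Peg 1: [1]
Peg 2: [3]
Peg 3: []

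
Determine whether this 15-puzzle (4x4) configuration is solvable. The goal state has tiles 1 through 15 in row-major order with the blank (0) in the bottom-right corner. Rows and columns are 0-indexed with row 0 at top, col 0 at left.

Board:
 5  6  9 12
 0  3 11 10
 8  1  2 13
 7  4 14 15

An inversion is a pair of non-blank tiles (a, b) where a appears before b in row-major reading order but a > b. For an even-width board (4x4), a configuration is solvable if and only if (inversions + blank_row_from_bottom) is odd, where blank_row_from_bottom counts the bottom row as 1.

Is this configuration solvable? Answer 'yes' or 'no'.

Answer: yes

Derivation:
Inversions: 42
Blank is in row 1 (0-indexed from top), which is row 3 counting from the bottom (bottom = 1).
42 + 3 = 45, which is odd, so the puzzle is solvable.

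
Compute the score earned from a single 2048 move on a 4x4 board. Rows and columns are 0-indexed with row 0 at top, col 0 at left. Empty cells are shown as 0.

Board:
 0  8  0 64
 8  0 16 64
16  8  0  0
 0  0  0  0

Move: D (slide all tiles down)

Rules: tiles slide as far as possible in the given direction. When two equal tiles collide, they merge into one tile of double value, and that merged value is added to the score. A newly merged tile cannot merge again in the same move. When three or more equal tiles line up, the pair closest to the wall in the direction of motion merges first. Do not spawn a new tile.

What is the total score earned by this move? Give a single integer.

Answer: 144

Derivation:
Slide down:
col 0: [0, 8, 16, 0] -> [0, 0, 8, 16]  score +0 (running 0)
col 1: [8, 0, 8, 0] -> [0, 0, 0, 16]  score +16 (running 16)
col 2: [0, 16, 0, 0] -> [0, 0, 0, 16]  score +0 (running 16)
col 3: [64, 64, 0, 0] -> [0, 0, 0, 128]  score +128 (running 144)
Board after move:
  0   0   0   0
  0   0   0   0
  8   0   0   0
 16  16  16 128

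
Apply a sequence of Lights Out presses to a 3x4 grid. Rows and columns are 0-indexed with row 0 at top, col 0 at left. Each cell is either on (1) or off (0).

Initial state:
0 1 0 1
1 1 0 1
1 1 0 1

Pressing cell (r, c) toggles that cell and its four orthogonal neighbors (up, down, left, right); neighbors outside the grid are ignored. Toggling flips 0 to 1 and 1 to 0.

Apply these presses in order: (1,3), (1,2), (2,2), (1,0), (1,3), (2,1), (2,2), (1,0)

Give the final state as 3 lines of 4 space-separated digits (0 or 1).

After press 1 at (1,3):
0 1 0 0
1 1 1 0
1 1 0 0

After press 2 at (1,2):
0 1 1 0
1 0 0 1
1 1 1 0

After press 3 at (2,2):
0 1 1 0
1 0 1 1
1 0 0 1

After press 4 at (1,0):
1 1 1 0
0 1 1 1
0 0 0 1

After press 5 at (1,3):
1 1 1 1
0 1 0 0
0 0 0 0

After press 6 at (2,1):
1 1 1 1
0 0 0 0
1 1 1 0

After press 7 at (2,2):
1 1 1 1
0 0 1 0
1 0 0 1

After press 8 at (1,0):
0 1 1 1
1 1 1 0
0 0 0 1

Answer: 0 1 1 1
1 1 1 0
0 0 0 1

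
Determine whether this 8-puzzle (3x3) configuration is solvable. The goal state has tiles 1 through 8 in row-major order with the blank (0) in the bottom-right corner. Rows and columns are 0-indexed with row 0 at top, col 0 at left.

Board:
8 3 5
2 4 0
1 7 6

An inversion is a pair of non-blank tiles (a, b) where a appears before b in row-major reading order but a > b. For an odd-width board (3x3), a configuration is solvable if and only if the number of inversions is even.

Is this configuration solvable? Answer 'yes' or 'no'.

Answer: no

Derivation:
Inversions (pairs i<j in row-major order where tile[i] > tile[j] > 0): 15
15 is odd, so the puzzle is not solvable.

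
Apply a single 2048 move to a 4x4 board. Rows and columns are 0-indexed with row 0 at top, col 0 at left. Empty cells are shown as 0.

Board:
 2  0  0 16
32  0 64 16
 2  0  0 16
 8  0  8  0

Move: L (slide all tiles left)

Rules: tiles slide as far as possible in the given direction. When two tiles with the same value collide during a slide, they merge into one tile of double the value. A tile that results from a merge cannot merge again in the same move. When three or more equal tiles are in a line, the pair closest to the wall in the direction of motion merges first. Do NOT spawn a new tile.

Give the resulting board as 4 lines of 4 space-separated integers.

Slide left:
row 0: [2, 0, 0, 16] -> [2, 16, 0, 0]
row 1: [32, 0, 64, 16] -> [32, 64, 16, 0]
row 2: [2, 0, 0, 16] -> [2, 16, 0, 0]
row 3: [8, 0, 8, 0] -> [16, 0, 0, 0]

Answer:  2 16  0  0
32 64 16  0
 2 16  0  0
16  0  0  0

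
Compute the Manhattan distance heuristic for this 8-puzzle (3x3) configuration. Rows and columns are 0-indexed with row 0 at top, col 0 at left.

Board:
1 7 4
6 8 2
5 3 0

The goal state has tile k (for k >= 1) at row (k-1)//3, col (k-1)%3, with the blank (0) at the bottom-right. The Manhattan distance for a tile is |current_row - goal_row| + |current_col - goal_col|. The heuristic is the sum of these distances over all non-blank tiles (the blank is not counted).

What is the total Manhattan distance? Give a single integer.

Tile 1: (0,0)->(0,0) = 0
Tile 7: (0,1)->(2,0) = 3
Tile 4: (0,2)->(1,0) = 3
Tile 6: (1,0)->(1,2) = 2
Tile 8: (1,1)->(2,1) = 1
Tile 2: (1,2)->(0,1) = 2
Tile 5: (2,0)->(1,1) = 2
Tile 3: (2,1)->(0,2) = 3
Sum: 0 + 3 + 3 + 2 + 1 + 2 + 2 + 3 = 16

Answer: 16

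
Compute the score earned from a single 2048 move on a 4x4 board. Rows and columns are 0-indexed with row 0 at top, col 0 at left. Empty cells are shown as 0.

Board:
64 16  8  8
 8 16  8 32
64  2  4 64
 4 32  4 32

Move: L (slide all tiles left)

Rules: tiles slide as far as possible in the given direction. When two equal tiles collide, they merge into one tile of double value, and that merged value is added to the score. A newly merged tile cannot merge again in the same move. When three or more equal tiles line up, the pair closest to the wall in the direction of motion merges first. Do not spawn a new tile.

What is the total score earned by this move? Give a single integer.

Slide left:
row 0: [64, 16, 8, 8] -> [64, 16, 16, 0]  score +16 (running 16)
row 1: [8, 16, 8, 32] -> [8, 16, 8, 32]  score +0 (running 16)
row 2: [64, 2, 4, 64] -> [64, 2, 4, 64]  score +0 (running 16)
row 3: [4, 32, 4, 32] -> [4, 32, 4, 32]  score +0 (running 16)
Board after move:
64 16 16  0
 8 16  8 32
64  2  4 64
 4 32  4 32

Answer: 16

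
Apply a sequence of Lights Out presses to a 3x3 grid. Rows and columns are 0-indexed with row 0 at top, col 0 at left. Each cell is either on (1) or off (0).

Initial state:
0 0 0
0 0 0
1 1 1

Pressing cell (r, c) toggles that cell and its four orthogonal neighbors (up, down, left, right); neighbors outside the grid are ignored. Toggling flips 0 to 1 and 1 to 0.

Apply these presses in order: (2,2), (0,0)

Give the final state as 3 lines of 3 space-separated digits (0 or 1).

After press 1 at (2,2):
0 0 0
0 0 1
1 0 0

After press 2 at (0,0):
1 1 0
1 0 1
1 0 0

Answer: 1 1 0
1 0 1
1 0 0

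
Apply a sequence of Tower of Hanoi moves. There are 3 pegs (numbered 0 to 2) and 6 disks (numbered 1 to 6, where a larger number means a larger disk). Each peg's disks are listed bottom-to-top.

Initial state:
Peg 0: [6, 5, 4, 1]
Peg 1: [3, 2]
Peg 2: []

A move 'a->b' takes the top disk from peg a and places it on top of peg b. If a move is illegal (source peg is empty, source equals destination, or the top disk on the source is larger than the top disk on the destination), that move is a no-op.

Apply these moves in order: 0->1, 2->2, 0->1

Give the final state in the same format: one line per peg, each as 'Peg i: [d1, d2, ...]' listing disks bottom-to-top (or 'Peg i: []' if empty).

After move 1 (0->1):
Peg 0: [6, 5, 4]
Peg 1: [3, 2, 1]
Peg 2: []

After move 2 (2->2):
Peg 0: [6, 5, 4]
Peg 1: [3, 2, 1]
Peg 2: []

After move 3 (0->1):
Peg 0: [6, 5, 4]
Peg 1: [3, 2, 1]
Peg 2: []

Answer: Peg 0: [6, 5, 4]
Peg 1: [3, 2, 1]
Peg 2: []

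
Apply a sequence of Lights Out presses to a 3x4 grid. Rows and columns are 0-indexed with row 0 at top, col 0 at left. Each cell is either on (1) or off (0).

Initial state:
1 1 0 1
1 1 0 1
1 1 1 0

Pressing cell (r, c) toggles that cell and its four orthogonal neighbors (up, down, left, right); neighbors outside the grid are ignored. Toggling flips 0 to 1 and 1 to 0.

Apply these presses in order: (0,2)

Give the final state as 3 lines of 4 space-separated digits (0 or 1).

Answer: 1 0 1 0
1 1 1 1
1 1 1 0

Derivation:
After press 1 at (0,2):
1 0 1 0
1 1 1 1
1 1 1 0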